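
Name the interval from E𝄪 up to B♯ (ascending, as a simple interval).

diminished fifth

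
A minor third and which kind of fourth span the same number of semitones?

doubly diminished

A minor third spans 3 semitones.
A fourth spanning 3 semitones is doubly diminished (the perfect fourth is 5).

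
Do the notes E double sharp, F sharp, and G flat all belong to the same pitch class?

Yes

E## = pitch class 6 and F# = pitch class 6 and Gb = pitch class 6 — the same pitch class, so they are enharmonic equivalents.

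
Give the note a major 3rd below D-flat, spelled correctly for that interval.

A third below D lands on the letter B.
A major third spans 4 semitones, so Db moves to pitch class 9. On the letter B that is Bbb.

Bbb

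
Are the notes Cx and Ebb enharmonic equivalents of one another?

C## is pitch class 2; Ebb is pitch class 2.
All spellings map to pitch class 2, so they are enharmonically equivalent.

Yes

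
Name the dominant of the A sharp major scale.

E#

The A# major scale runs A# B# C## D# E# F## G##.
Degree 5 is E#.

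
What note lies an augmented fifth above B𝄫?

F

A fifth above B lands on the letter F.
An augmented fifth spans 8 semitones, so Bbb moves to pitch class 5. On the letter F that is F.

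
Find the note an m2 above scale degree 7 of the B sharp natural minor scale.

Scale degree 7 of B# natural minor is A#.
A minor second (1 semitone) above A# lands on the letter B, giving B.

B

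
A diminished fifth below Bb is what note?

B down a perfect fifth is E, so the target letter is E.
From Bb, a diminished fifth is 6 semitones down: E.

E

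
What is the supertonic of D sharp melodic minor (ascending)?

E#

Degree 2 takes the letter 1 step above D, which is E.
In melodic minor (ascending), degree 2 sits 2 semitones above the tonic. D# + 2 semitones is pitch class 5, spelled on E as E#.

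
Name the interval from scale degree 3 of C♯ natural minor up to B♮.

Scale degree 3 of C# natural minor is E.
E up to B: letters E→B make it a fifth; 7 semitones makes it perfect.

perfect fifth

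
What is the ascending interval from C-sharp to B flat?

Counting letters C–D–E–F–G–A–B gives a seventh.
C#→Bb = 9 semitones, 2 narrower than the major seventh (11), so diminished.

diminished seventh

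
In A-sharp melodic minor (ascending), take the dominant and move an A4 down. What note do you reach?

B

The dominant of A# melodic minor (ascending) is E#.
An augmented fourth (6 semitones) below E# lands on the letter B, giving B.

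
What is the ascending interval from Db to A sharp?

doubly augmented fifth

The letter names run D→A, a span of 4 letter steps, so the interval is some kind of fifth.
Db to A# is 9 semitones. A perfect fifth is 7, so 9 makes it doubly augmented.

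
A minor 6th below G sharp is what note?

B#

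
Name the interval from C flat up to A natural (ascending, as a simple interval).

augmented sixth

The letter names run C→A, a span of 5 letter steps, so the interval is some kind of sixth.
Cb to A is 10 semitones. A major sixth is 9, so 10 makes it augmented.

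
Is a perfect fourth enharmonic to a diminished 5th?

No

A perfect fourth spans 5 semitones; a diminished fifth spans 6.
The spans differ, so they are not enharmonic equivalents.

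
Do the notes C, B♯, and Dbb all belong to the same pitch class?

C = pitch class 0 and B# = pitch class 0 and Dbb = pitch class 0 — the same pitch class, so they are enharmonic equivalents.

Yes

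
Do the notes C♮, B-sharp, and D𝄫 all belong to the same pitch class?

C = pitch class 0 and B# = pitch class 0 and Dbb = pitch class 0 — the same pitch class, so they are enharmonic equivalents.

Yes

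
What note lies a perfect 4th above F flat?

Bbb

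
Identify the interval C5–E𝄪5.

doubly augmented third

The letter names run C→E, a span of 2 letter steps, so the interval is some kind of third.
C to E## is 6 semitones. A major third is 4, so 6 makes it doubly augmented.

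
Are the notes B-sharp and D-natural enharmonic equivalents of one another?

No

Two spellings are enharmonically equivalent only if they share a pitch class.
Here B# → 0, D → 2; 0 ≠ 2, so they are not.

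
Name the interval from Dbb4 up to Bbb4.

major sixth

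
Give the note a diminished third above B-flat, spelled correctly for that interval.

Dbb

B up a major third is D#, so the target letter is D.
From Bb, a diminished third is 2 semitones up: Dbb.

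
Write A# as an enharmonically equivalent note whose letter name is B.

Bb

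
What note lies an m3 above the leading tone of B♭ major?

C

The leading tone of Bb major is A.
A minor third (3 semitones) above A lands on the letter C, giving C.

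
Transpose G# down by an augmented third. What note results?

Eb

G down a major third is Eb, so the target letter is E.
From G#, an augmented third is 5 semitones down: Eb.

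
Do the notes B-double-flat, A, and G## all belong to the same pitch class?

Bbb is pitch class 9; A is pitch class 9; G## is pitch class 9.
All spellings map to pitch class 9, so they are enharmonically equivalent.

Yes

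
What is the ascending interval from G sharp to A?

minor second

Counting letters G–A gives a second.
G#→A = 1 semitone, 1 narrower than the major second (2), so minor.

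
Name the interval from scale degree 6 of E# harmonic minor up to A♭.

Scale degree 6 of E# harmonic minor is C#.
C# up to Ab: letters C→A make it a sixth; 7 semitones makes it diminished.

diminished sixth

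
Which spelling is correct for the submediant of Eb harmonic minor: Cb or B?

Cb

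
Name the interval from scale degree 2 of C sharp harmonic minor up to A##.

augmented fifth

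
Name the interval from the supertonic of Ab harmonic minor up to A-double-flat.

diminished seventh

The supertonic of Ab harmonic minor is Bb.
Bb up to Abb: letters B→A make it a seventh; 9 semitones makes it diminished.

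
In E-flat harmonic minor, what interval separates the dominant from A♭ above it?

The dominant of Eb harmonic minor is Bb.
Bb up to Ab: letters B→A make it a seventh; 10 semitones makes it minor.

minor seventh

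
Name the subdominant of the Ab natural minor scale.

Db

Degree 4 takes the letter 3 steps above A, which is D.
In natural minor, degree 4 sits 5 semitones above the tonic. Ab + 5 semitones is pitch class 1, spelled on D as Db.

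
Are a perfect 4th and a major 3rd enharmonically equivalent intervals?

No

A perfect fourth spans 5 semitones; a major third spans 4.
The spans differ, so they are not enharmonic equivalents.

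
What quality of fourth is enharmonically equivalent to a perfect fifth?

A perfect fifth spans 7 semitones.
A fourth spanning 7 semitones is doubly augmented (the perfect fourth is 5).

doubly augmented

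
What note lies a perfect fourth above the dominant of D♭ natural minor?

The dominant of Db natural minor is Ab.
A perfect fourth (5 semitones) above Ab lands on the letter D, giving Db.

Db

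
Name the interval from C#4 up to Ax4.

Counting letters C–D–E–F–G–A gives a sixth.
C#→A## = 10 semitones, 1 wider than the major sixth (9), so augmented.

augmented sixth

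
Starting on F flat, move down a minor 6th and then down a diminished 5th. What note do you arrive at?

D

A minor sixth down from Fb is Ab (letter A, 8 semitones down).
A diminished fifth down from Ab is D (letter D, 6 semitones down).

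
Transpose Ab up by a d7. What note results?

A seventh above A lands on the letter G.
A diminished seventh spans 9 semitones, so Ab moves to pitch class 5. On the letter G that is Gbb.

Gbb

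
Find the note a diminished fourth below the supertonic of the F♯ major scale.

D##

The supertonic of F# major is G#.
A diminished fourth (4 semitones) below G# lands on the letter D, giving D##.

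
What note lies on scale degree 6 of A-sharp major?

Degree 6 takes the letter 5 steps above A, which is F.
In major, degree 6 sits 9 semitones above the tonic. A# + 9 semitones is pitch class 7, spelled on F as F##.

F##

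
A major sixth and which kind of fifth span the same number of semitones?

doubly augmented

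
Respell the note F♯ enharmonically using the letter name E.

F# is pitch class 6. The letter E alone is pitch class 4.
To reach pitch class 6 from E requires an offset of +2 semitones, i.e. double sharp: E##.

E##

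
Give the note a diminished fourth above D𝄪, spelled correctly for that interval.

G#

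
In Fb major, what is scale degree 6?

Degree 6 takes the letter 5 steps above F, which is D.
In major, degree 6 sits 9 semitones above the tonic. Fb + 9 semitones is pitch class 1, spelled on D as Db.

Db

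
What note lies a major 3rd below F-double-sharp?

A third below F lands on the letter D.
A major third spans 4 semitones, so F## moves to pitch class 3. On the letter D that is D#.

D#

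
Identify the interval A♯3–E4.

The letter names run A→E, a span of 4 letter steps, so the interval is some kind of fifth.
A# to E is 6 semitones. A perfect fifth is 7, so 6 makes it diminished.

diminished fifth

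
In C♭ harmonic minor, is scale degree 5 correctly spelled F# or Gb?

Gb

Each scale degree takes a distinct letter name. Degree 5 of a scale on C must use the letter G.
Gb and F# are enharmonically the same pitch, but only Gb uses the letter G, so it is the correct spelling here.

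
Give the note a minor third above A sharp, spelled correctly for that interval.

C#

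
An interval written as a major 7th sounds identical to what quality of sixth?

doubly augmented

A major seventh spans 11 semitones.
A sixth spanning 11 semitones is doubly augmented (the major sixth is 9).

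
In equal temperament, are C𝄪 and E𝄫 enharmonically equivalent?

C## = pitch class 2 and Ebb = pitch class 2 — the same pitch class, so they are enharmonic equivalents.

Yes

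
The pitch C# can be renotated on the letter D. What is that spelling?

Plain D sits 1 semitone above C#, so on the letter D the same pitch needs a flat: Db.

Db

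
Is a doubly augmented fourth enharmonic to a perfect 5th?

A doubly augmented fourth spans 7 semitones; a perfect fifth spans 7.
They are enharmonically equivalent.

Yes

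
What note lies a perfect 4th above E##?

A##

A fourth above E lands on the letter A.
A perfect fourth spans 5 semitones, so E## moves to pitch class 11. On the letter A that is A##.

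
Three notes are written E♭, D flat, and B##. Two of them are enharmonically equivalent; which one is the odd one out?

Eb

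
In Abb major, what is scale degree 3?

The Abb major scale runs Abb Bbb Cb Dbb Ebb Fb Gb.
Degree 3 is Cb.

Cb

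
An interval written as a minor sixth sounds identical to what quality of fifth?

A minor sixth spans 8 semitones.
A fifth spanning 8 semitones is augmented (the perfect fifth is 7).

augmented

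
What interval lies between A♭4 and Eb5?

The letter names run A→E, a span of 4 letter steps, so the interval is some kind of fifth.
Ab to Eb is 7 semitones. A perfect fifth is 7, so 7 makes it perfect.

perfect fifth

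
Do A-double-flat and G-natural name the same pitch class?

Yes

Abb = pitch class 7 and G = pitch class 7 — the same pitch class, so they are enharmonic equivalents.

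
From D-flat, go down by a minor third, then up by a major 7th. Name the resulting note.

A

A minor third down from Db is Bb (letter B, 3 semitones down).
A major seventh up from Bb is A (letter A, 11 semitones up).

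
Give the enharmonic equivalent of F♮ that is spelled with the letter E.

F is pitch class 5. The letter E alone is pitch class 4.
To reach pitch class 5 from E requires an offset of +1 semitone, i.e. sharp: E#.

E#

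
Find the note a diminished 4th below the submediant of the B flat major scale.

D#

The submediant of Bb major is G.
A diminished fourth (4 semitones) below G lands on the letter D, giving D#.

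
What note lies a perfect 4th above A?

D

A fourth above A lands on the letter D.
A perfect fourth spans 5 semitones, so A moves to pitch class 2. On the letter D that is D.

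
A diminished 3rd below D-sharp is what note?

B##

D down a major third is Bb, so the target letter is B.
From D#, a diminished third is 2 semitones down: B##.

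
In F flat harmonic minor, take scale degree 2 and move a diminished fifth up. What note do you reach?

Scale degree 2 of Fb harmonic minor is Gb.
A diminished fifth (6 semitones) above Gb lands on the letter D, giving Dbb.

Dbb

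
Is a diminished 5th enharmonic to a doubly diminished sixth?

Yes

A diminished fifth spans 6 semitones; a doubly diminished sixth spans 6.
They are enharmonically equivalent.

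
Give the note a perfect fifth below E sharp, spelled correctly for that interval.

A#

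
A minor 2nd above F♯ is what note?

G

F up a major second is G, so the target letter is G.
From F#, a minor second is 1 semitone up: G.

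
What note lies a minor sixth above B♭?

A sixth above B lands on the letter G.
A minor sixth spans 8 semitones, so Bb moves to pitch class 6. On the letter G that is Gb.

Gb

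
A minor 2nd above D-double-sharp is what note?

A second above D lands on the letter E.
A minor second spans 1 semitone, so D## moves to pitch class 5. On the letter E that is E#.

E#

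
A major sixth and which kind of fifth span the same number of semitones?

A major sixth spans 9 semitones.
A fifth spanning 9 semitones is doubly augmented (the perfect fifth is 7).

doubly augmented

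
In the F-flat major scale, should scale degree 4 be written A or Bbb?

Each scale degree takes a distinct letter name. Degree 4 of a scale on F must use the letter B.
Bbb and A are enharmonically the same pitch, but only Bbb uses the letter B, so it is the correct spelling here.

Bbb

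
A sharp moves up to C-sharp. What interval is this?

The letter names run A→C, a span of 2 letter steps, so the interval is some kind of third.
A# to C# is 3 semitones. A major third is 4, so 3 makes it minor.

minor third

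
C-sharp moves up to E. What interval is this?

minor third

Counting letters C–D–E gives a third.
C#→E = 3 semitones, 1 narrower than the major third (4), so minor.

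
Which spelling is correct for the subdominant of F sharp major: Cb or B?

B

Each scale degree takes a distinct letter name. Degree 4 of a scale on F must use the letter B.
B and Cb are enharmonically the same pitch, but only B uses the letter B, so it is the correct spelling here.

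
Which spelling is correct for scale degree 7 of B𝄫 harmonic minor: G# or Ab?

Ab

Each scale degree takes a distinct letter name. Degree 7 of a scale on B must use the letter A.
Ab and G# are enharmonically the same pitch, but only Ab uses the letter A, so it is the correct spelling here.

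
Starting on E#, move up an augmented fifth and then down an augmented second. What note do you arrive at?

A#

An augmented fifth up from E# is B## (letter B, 8 semitones up).
An augmented second down from B## is A# (letter A, 3 semitones down).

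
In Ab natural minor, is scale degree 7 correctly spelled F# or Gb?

Gb

Each scale degree takes a distinct letter name. Degree 7 of a scale on A must use the letter G.
Gb and F# are enharmonically the same pitch, but only Gb uses the letter G, so it is the correct spelling here.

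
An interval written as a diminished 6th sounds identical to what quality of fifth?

A diminished sixth spans 7 semitones.
A fifth spanning 7 semitones is perfect (the perfect fifth is 7).

perfect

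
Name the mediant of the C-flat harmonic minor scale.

The Cb harmonic minor scale runs Cb Db Ebb Fb Gb Abb Bb.
Degree 3 is Ebb.

Ebb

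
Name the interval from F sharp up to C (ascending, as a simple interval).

The letter names run F→C, a span of 4 letter steps, so the interval is some kind of fifth.
F# to C is 6 semitones. A perfect fifth is 7, so 6 makes it diminished.

diminished fifth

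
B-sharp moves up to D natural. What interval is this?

diminished third

Counting letters B–C–D gives a third.
B#→D = 2 semitones, 2 narrower than the major third (4), so diminished.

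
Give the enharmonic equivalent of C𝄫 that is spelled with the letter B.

Bb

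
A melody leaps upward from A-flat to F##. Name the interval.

Counting letters A–B–C–D–E–F gives a sixth.
Ab→F## = 11 semitones, 2 wider than the major sixth (9), so doubly augmented.

doubly augmented sixth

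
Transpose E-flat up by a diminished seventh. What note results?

Dbb

E up a major seventh is D#, so the target letter is D.
From Eb, a diminished seventh is 9 semitones up: Dbb.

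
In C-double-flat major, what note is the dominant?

The Cbb major scale runs Cbb Dbb Ebb Fbb Gbb Abb Bbb.
Degree 5 is Gbb.

Gbb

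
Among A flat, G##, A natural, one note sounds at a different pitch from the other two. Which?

Ab

In 12-tone equal temperament, enharmonic equivalents share a pitch class. Ab is pitch class 8; G## is pitch class 9; A is pitch class 9.
G## and A share pitch class 9, while Ab is pitch class 8.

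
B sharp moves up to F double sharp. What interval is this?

Counting letters B–C–D–E–F gives a fifth.
B#→F## = 7 semitones, exactly the perfect fifth.

perfect fifth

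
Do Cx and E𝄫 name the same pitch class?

Yes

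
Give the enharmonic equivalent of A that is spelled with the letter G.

Plain G sits 2 semitones below A, so on the letter G the same pitch needs a double sharp: G##.

G##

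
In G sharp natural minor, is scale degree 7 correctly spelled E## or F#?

Each scale degree takes a distinct letter name. Degree 7 of a scale on G must use the letter F.
F# and E## are enharmonically the same pitch, but only F# uses the letter F, so it is the correct spelling here.

F#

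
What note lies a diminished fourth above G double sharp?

C#

A fourth above G lands on the letter C.
A diminished fourth spans 4 semitones, so G## moves to pitch class 1. On the letter C that is C#.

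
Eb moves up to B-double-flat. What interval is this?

diminished fifth

The letter names run E→B, a span of 4 letter steps, so the interval is some kind of fifth.
Eb to Bbb is 6 semitones. A perfect fifth is 7, so 6 makes it diminished.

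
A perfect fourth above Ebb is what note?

Abb

A fourth above E lands on the letter A.
A perfect fourth spans 5 semitones, so Ebb moves to pitch class 7. On the letter A that is Abb.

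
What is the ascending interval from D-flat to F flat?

Counting letters D–E–F gives a third.
Db→Fb = 3 semitones, 1 narrower than the major third (4), so minor.

minor third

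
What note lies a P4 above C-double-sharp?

F##

A fourth above C lands on the letter F.
A perfect fourth spans 5 semitones, so C## moves to pitch class 7. On the letter F that is F##.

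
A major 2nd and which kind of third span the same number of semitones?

diminished

A major second spans 2 semitones.
A third spanning 2 semitones is diminished (the major third is 4).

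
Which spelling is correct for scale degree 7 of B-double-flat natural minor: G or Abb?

Each scale degree takes a distinct letter name. Degree 7 of a scale on B must use the letter A.
Abb and G are enharmonically the same pitch, but only Abb uses the letter A, so it is the correct spelling here.

Abb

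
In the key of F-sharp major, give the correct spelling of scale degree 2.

The F# major scale runs F# G# A# B C# D# E#.
Degree 2 is G#.

G#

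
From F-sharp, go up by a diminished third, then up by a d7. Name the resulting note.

A diminished third up from F# is Ab (letter A, 2 semitones up).
A diminished seventh up from Ab is Gbb (letter G, 9 semitones up).

Gbb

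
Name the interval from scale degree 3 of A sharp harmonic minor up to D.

Scale degree 3 of A# harmonic minor is C#.
C# up to D: letters C→D make it a second; 1 semitone makes it minor.

minor second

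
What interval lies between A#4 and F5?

Counting letters A–B–C–D–E–F gives a sixth.
A#→F = 7 semitones, 2 narrower than the major sixth (9), so diminished.

diminished sixth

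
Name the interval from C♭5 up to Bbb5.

minor seventh

The letter names run C→B, a span of 6 letter steps, so the interval is some kind of seventh.
Cb to Bbb is 10 semitones. A major seventh is 11, so 10 makes it minor.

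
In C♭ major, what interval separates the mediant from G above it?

major third

The mediant of Cb major is Eb.
Eb up to G: letters E→G make it a third; 4 semitones makes it major.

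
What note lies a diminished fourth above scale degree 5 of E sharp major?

Scale degree 5 of E# major is B#.
A diminished fourth (4 semitones) above B# lands on the letter E, giving E.

E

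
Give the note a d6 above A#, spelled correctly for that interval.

A sixth above A lands on the letter F.
A diminished sixth spans 7 semitones, so A# moves to pitch class 5. On the letter F that is F.

F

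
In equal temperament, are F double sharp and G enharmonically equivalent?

Yes

F## is pitch class 7; G is pitch class 7.
All spellings map to pitch class 7, so they are enharmonically equivalent.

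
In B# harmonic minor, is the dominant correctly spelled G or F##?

F##

Each scale degree takes a distinct letter name. Degree 5 of a scale on B must use the letter F.
F## and G are enharmonically the same pitch, but only F## uses the letter F, so it is the correct spelling here.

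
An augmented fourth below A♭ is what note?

Ebb

A down a perfect fourth is E, so the target letter is E.
From Ab, an augmented fourth is 6 semitones down: Ebb.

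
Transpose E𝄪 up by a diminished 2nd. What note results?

E up a major second is F#, so the target letter is F.
From E##, a diminished second is 0 semitones up: F#.

F#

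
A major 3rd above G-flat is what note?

Bb

A third above G lands on the letter B.
A major third spans 4 semitones, so Gb moves to pitch class 10. On the letter B that is Bb.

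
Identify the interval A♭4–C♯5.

augmented third

Counting letters A–B–C gives a third.
Ab→C# = 5 semitones, 1 wider than the major third (4), so augmented.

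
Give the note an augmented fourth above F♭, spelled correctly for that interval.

F up a perfect fourth is Bb, so the target letter is B.
From Fb, an augmented fourth is 6 semitones up: Bb.

Bb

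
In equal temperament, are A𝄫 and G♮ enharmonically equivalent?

Yes

Abb = pitch class 7 and G = pitch class 7 — the same pitch class, so they are enharmonic equivalents.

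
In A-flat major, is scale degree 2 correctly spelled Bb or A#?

Bb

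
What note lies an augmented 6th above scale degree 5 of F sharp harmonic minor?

A##

Scale degree 5 of F# harmonic minor is C#.
An augmented sixth (10 semitones) above C# lands on the letter A, giving A##.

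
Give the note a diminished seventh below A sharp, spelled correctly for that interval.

B##

A seventh below A lands on the letter B.
A diminished seventh spans 9 semitones, so A# moves to pitch class 1. On the letter B that is B##.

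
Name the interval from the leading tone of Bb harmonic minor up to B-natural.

major second

The leading tone of Bb harmonic minor is A.
A up to B: letters A→B make it a second; 2 semitones makes it major.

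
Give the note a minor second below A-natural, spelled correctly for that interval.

A second below A lands on the letter G.
A minor second spans 1 semitone, so A moves to pitch class 8. On the letter G that is G#.

G#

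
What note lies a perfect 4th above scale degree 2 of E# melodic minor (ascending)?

B#

Scale degree 2 of E# melodic minor (ascending) is F##.
A perfect fourth (5 semitones) above F## lands on the letter B, giving B#.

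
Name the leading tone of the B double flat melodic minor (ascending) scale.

Ab

The Bbb melodic minor (ascending) scale runs Bbb Cb Dbb Ebb Fb Gb Ab.
Degree 7 is Ab.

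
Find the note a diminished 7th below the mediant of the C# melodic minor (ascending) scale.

F##

The mediant of C# melodic minor (ascending) is E.
A diminished seventh (9 semitones) below E lands on the letter F, giving F##.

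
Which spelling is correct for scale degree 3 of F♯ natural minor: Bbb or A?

A

Each scale degree takes a distinct letter name. Degree 3 of a scale on F must use the letter A.
A and Bbb are enharmonically the same pitch, but only A uses the letter A, so it is the correct spelling here.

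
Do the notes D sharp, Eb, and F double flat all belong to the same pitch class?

D# = pitch class 3 and Eb = pitch class 3 and Fbb = pitch class 3 — the same pitch class, so they are enharmonic equivalents.

Yes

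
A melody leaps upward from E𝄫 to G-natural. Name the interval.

augmented third

Counting letters E–F–G gives a third.
Ebb→G = 5 semitones, 1 wider than the major third (4), so augmented.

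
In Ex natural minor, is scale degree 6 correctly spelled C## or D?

Each scale degree takes a distinct letter name. Degree 6 of a scale on E must use the letter C.
C## and D are enharmonically the same pitch, but only C## uses the letter C, so it is the correct spelling here.

C##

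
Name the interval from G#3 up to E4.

The letter names run G→E, a span of 5 letter steps, so the interval is some kind of sixth.
G# to E is 8 semitones. A major sixth is 9, so 8 makes it minor.

minor sixth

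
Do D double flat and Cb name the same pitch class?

Two spellings are enharmonically equivalent only if they share a pitch class.
Here Dbb → 0, Cb → 11; 0 ≠ 11, so they are not.

No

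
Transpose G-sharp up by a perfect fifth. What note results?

A fifth above G lands on the letter D.
A perfect fifth spans 7 semitones, so G# moves to pitch class 3. On the letter D that is D#.

D#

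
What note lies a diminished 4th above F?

Bbb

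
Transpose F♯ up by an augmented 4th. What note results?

F up a perfect fourth is Bb, so the target letter is B.
From F#, an augmented fourth is 6 semitones up: B#.

B#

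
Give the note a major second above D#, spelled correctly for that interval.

E#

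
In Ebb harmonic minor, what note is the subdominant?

Abb

The Ebb harmonic minor scale runs Ebb Fb Gbb Abb Bbb Cbb Db.
Degree 4 is Abb.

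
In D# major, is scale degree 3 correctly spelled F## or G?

Each scale degree takes a distinct letter name. Degree 3 of a scale on D must use the letter F.
F## and G are enharmonically the same pitch, but only F## uses the letter F, so it is the correct spelling here.

F##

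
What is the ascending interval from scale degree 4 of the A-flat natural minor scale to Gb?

Scale degree 4 of Ab natural minor is Db.
Db up to Gb: letters D→G make it a fourth; 5 semitones makes it perfect.

perfect fourth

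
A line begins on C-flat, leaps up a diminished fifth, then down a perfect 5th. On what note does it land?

Cbb

A diminished fifth up from Cb is Gbb (letter G, 6 semitones up).
A perfect fifth down from Gbb is Cbb (letter C, 7 semitones down).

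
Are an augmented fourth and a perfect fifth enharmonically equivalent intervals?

No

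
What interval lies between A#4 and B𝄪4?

augmented second

Counting letters A–B gives a second.
A#→B## = 3 semitones, 1 wider than the major second (2), so augmented.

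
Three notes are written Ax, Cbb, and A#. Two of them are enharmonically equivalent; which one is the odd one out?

A##

In 12-tone equal temperament, enharmonic equivalents share a pitch class. A## is pitch class 11; Cbb is pitch class 10; A# is pitch class 10.
Cbb and A# share pitch class 10, while A## is pitch class 11.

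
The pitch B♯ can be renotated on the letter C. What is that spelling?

Plain C sits at the same pitch as B#, so on the letter C the same pitch needs a natural: C.

C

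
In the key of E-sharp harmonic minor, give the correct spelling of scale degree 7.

Degree 7 takes the letter 6 steps above E, which is D.
In harmonic minor, degree 7 sits 11 semitones above the tonic. E# + 11 semitones is pitch class 4, spelled on D as D##.

D##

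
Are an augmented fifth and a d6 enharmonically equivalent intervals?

No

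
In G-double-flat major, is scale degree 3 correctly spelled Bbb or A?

Each scale degree takes a distinct letter name. Degree 3 of a scale on G must use the letter B.
Bbb and A are enharmonically the same pitch, but only Bbb uses the letter B, so it is the correct spelling here.

Bbb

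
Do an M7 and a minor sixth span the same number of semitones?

No

A major seventh spans 11 semitones; a minor sixth spans 8.
The spans differ, so they are not enharmonic equivalents.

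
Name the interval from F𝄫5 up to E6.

doubly augmented seventh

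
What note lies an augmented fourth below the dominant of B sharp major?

C#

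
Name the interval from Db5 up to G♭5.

Counting letters D–E–F–G gives a fourth.
Db→Gb = 5 semitones, exactly the perfect fourth.

perfect fourth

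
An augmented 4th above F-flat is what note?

F up a perfect fourth is Bb, so the target letter is B.
From Fb, an augmented fourth is 6 semitones up: Bb.

Bb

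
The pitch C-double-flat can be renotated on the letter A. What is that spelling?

Cbb is pitch class 10. The letter A alone is pitch class 9.
To reach pitch class 10 from A requires an offset of +1 semitone, i.e. sharp: A#.

A#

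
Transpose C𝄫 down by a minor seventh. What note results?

Dbb

A seventh below C lands on the letter D.
A minor seventh spans 10 semitones, so Cbb moves to pitch class 0. On the letter D that is Dbb.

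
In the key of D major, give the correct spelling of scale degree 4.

G

The D major scale runs D E F# G A B C#.
Degree 4 is G.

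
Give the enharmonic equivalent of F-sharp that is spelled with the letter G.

F# is pitch class 6. The letter G alone is pitch class 7.
To reach pitch class 6 from G requires an offset of -1 semitone, i.e. flat: Gb.

Gb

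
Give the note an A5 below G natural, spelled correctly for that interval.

G down a perfect fifth is C, so the target letter is C.
From G, an augmented fifth is 8 semitones down: Cb.

Cb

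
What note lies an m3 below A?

F#

A third below A lands on the letter F.
A minor third spans 3 semitones, so A moves to pitch class 6. On the letter F that is F#.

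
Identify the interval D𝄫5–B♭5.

augmented sixth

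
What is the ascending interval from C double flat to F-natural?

The letter names run C→F, a span of 3 letter steps, so the interval is some kind of fourth.
Cbb to F is 7 semitones. A perfect fourth is 5, so 7 makes it doubly augmented.

doubly augmented fourth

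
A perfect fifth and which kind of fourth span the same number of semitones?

doubly augmented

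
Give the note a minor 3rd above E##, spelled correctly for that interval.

G##

A third above E lands on the letter G.
A minor third spans 3 semitones, so E## moves to pitch class 9. On the letter G that is G##.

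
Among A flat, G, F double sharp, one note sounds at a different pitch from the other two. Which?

Ab

In 12-tone equal temperament, enharmonic equivalents share a pitch class. Ab is pitch class 8; G is pitch class 7; F## is pitch class 7.
G and F## share pitch class 7, while Ab is pitch class 8.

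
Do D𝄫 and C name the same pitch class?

Yes

Dbb = pitch class 0 and C = pitch class 0 — the same pitch class, so they are enharmonic equivalents.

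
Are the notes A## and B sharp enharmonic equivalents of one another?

Two spellings are enharmonically equivalent only if they share a pitch class.
Here A## → 11, B# → 0; 0 ≠ 11, so they are not.

No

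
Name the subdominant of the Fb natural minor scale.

Degree 4 takes the letter 3 steps above F, which is B.
In natural minor, degree 4 sits 5 semitones above the tonic. Fb + 5 semitones is pitch class 9, spelled on B as Bbb.

Bbb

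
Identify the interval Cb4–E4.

augmented third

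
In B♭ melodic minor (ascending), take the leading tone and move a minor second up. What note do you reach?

Bb

The leading tone of Bb melodic minor (ascending) is A.
A minor second (1 semitone) above A lands on the letter B, giving Bb.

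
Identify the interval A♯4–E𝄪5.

augmented fifth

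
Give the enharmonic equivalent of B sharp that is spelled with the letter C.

C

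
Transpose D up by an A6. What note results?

B#

A sixth above D lands on the letter B.
An augmented sixth spans 10 semitones, so D moves to pitch class 0. On the letter B that is B#.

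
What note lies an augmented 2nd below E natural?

Db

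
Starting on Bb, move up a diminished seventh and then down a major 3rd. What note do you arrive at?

A diminished seventh up from Bb is Abb (letter A, 9 semitones up).
A major third down from Abb is Fbb (letter F, 4 semitones down).

Fbb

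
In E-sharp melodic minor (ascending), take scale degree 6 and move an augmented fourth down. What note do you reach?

G#

Scale degree 6 of E# melodic minor (ascending) is C##.
An augmented fourth (6 semitones) below C## lands on the letter G, giving G#.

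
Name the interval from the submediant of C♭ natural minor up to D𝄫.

perfect fourth

The submediant of Cb natural minor is Abb.
Abb up to Dbb: letters A→D make it a fourth; 5 semitones makes it perfect.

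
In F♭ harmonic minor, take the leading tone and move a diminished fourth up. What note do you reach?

The leading tone of Fb harmonic minor is Eb.
A diminished fourth (4 semitones) above Eb lands on the letter A, giving Abb.

Abb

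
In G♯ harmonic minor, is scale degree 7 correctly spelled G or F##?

Each scale degree takes a distinct letter name. Degree 7 of a scale on G must use the letter F.
F## and G are enharmonically the same pitch, but only F## uses the letter F, so it is the correct spelling here.

F##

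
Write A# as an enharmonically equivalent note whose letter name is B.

A# is pitch class 10. The letter B alone is pitch class 11.
To reach pitch class 10 from B requires an offset of -1 semitone, i.e. flat: Bb.

Bb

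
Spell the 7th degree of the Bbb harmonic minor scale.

Ab

The Bbb harmonic minor scale runs Bbb Cb Dbb Ebb Fb Gbb Ab.
Degree 7 is Ab.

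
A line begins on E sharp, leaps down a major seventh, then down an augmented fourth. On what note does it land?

A major seventh down from E# is F# (letter F, 11 semitones down).
An augmented fourth down from F# is C (letter C, 6 semitones down).

C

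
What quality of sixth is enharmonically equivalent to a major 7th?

A major seventh spans 11 semitones.
A sixth spanning 11 semitones is doubly augmented (the major sixth is 9).

doubly augmented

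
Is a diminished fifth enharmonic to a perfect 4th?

A diminished fifth spans 6 semitones; a perfect fourth spans 5.
The spans differ, so they are not enharmonic equivalents.

No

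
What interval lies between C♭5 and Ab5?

Counting letters C–D–E–F–G–A gives a sixth.
Cb→Ab = 9 semitones, exactly the major sixth.

major sixth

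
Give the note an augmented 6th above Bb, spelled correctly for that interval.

G#

B up a major sixth is G#, so the target letter is G.
From Bb, an augmented sixth is 10 semitones up: G#.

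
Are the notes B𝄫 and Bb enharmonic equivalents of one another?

No

Two spellings are enharmonically equivalent only if they share a pitch class.
Here Bbb → 9, Bb → 10; 9 ≠ 10, so they are not.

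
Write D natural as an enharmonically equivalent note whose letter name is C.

Plain C sits 2 semitones below D, so on the letter C the same pitch needs a double sharp: C##.

C##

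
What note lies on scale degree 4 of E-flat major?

Ab

Degree 4 takes the letter 3 steps above E, which is A.
In major, degree 4 sits 5 semitones above the tonic. Eb + 5 semitones is pitch class 8, spelled on A as Ab.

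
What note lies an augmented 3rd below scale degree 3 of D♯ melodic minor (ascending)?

Scale degree 3 of D# melodic minor (ascending) is F#.
An augmented third (5 semitones) below F# lands on the letter D, giving Db.

Db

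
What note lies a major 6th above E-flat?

C

A sixth above E lands on the letter C.
A major sixth spans 9 semitones, so Eb moves to pitch class 0. On the letter C that is C.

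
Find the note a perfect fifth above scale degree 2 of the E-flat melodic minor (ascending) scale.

Scale degree 2 of Eb melodic minor (ascending) is F.
A perfect fifth (7 semitones) above F lands on the letter C, giving C.

C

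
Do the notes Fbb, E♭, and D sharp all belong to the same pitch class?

Fbb = pitch class 3 and Eb = pitch class 3 and D# = pitch class 3 — the same pitch class, so they are enharmonic equivalents.

Yes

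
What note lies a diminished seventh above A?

Gb

A seventh above A lands on the letter G.
A diminished seventh spans 9 semitones, so A moves to pitch class 6. On the letter G that is Gb.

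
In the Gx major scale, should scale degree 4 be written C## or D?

C##

Each scale degree takes a distinct letter name. Degree 4 of a scale on G must use the letter C.
C## and D are enharmonically the same pitch, but only C## uses the letter C, so it is the correct spelling here.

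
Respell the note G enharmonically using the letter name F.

Plain F sits 2 semitones below G, so on the letter F the same pitch needs a double sharp: F##.

F##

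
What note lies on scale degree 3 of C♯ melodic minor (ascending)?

E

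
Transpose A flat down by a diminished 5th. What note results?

A fifth below A lands on the letter D.
A diminished fifth spans 6 semitones, so Ab moves to pitch class 2. On the letter D that is D.

D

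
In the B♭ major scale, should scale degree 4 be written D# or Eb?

Each scale degree takes a distinct letter name. Degree 4 of a scale on B must use the letter E.
Eb and D# are enharmonically the same pitch, but only Eb uses the letter E, so it is the correct spelling here.

Eb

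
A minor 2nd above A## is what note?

B#

A second above A lands on the letter B.
A minor second spans 1 semitone, so A## moves to pitch class 0. On the letter B that is B#.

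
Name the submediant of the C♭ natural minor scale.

Abb

The Cb natural minor scale runs Cb Db Ebb Fb Gb Abb Bbb.
Degree 6 is Abb.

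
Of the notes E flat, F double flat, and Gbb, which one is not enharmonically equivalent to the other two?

In 12-tone equal temperament, enharmonic equivalents share a pitch class. Eb is pitch class 3; Fbb is pitch class 3; Gbb is pitch class 5.
Eb and Fbb share pitch class 3, while Gbb is pitch class 5.

Gbb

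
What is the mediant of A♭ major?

C

Degree 3 takes the letter 2 steps above A, which is C.
In major, degree 3 sits 4 semitones above the tonic. Ab + 4 semitones is pitch class 0, spelled on C as C.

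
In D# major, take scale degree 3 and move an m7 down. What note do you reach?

G##

Scale degree 3 of D# major is F##.
A minor seventh (10 semitones) below F## lands on the letter G, giving G##.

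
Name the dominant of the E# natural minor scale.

B#

The E# natural minor scale runs E# F## G# A# B# C# D#.
Degree 5 is B#.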